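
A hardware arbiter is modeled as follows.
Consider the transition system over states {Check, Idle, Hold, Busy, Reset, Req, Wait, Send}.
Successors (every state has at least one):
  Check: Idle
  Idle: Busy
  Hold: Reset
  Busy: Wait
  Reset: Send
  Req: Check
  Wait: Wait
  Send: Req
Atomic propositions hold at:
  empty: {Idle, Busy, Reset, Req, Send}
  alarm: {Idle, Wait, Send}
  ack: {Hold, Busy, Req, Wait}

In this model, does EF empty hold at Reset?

Yes

EF empty: least fixpoint, start Z0 = {Idle, Busy, Reset, Req, Send}, add states with some successor in Z. Z1 = {Check, Idle, Hold, Busy, Reset, Req, Send}; fixed.
Sat(EF empty) = {Check, Idle, Hold, Busy, Reset, Req, Send}
Reset ∈ Sat(EF empty) = {Check, Idle, Hold, Busy, Reset, Req, Send}, so the formula holds at Reset.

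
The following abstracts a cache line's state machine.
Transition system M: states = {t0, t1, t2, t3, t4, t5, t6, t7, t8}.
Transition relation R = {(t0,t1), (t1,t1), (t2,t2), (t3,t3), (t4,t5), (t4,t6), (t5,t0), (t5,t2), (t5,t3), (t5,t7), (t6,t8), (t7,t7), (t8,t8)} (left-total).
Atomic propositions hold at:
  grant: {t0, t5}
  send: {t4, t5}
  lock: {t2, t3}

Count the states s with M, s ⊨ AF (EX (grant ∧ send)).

Sat(grant ∧ send) = {t5}
Sat(EX (grant ∧ send)) = {s : some successor in {t5}} = {t4}
AF (EX (grant ∧ send)): least fixpoint, start Z0 = {t4}, add states with every successor in Z. Already a fixed point.
Sat(AF (EX (grant ∧ send))) = {t4}
|Sat(AF (EX (grant ∧ send)))| = |{t4}| = 1.

1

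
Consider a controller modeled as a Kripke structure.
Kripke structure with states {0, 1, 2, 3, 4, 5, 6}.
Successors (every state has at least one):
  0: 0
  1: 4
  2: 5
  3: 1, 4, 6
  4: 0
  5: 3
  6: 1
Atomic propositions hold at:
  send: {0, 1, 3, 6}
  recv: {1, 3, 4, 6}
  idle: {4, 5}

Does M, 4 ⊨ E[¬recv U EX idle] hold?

No

Sat(¬recv) = {0, 2, 5}
Sat(EX idle) = {s : some successor in {4, 5}} = {1, 2, 3}
E[¬recv U EX idle]: least fixpoint, start Z0 = Sat(EX idle) = {1, 2, 3}, add states in Sat(¬recv) with some successor in Z. Z1 = {1, 2, 3, 5}; fixed.
Sat(E[¬recv U EX idle]) = {1, 2, 3, 5}
4 ∉ Sat(E[¬recv U EX idle]) = {1, 2, 3, 5}, so the formula does not hold at 4.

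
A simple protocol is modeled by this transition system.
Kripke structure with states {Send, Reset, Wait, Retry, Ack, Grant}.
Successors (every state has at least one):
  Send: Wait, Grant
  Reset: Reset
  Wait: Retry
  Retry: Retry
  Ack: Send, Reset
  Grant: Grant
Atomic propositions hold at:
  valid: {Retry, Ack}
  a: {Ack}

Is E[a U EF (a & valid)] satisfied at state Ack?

Yes

Sat(a & valid) = {Ack}
EF (a & valid): least fixpoint, start Z0 = {Ack}, add states with some successor in Z. Already a fixed point.
Sat(EF (a & valid)) = {Ack}
E[a U EF (a & valid)]: least fixpoint, start Z0 = Sat(EF (a & valid)) = {Ack}, add states in Sat(a) with some successor in Z. Already a fixed point.
Sat(E[a U EF (a & valid)]) = {Ack}
Ack ∈ Sat(E[a U EF (a & valid)]) = {Ack}, so the formula holds at Ack.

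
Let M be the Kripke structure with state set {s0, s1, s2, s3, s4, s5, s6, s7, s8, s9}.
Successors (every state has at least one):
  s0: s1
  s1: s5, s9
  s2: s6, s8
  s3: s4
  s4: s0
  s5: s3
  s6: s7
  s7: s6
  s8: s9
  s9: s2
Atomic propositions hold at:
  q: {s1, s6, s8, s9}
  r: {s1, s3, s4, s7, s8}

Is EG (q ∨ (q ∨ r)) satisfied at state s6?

Sat(q ∨ r) = {s1, s3, s4, s6, s7, s8, s9}
Sat(q ∨ (q ∨ r)) = {s1, s3, s4, s6, s7, s8, s9}
EG (q ∨ (q ∨ r)): greatest fixpoint, start Z0 = {s1, s3, s4, s6, s7, s8, s9}, keep only states in Sat with some successor in Z. Z1 = {s1, s3, s6, s7, s8}; Z2 = {s6, s7}; fixed.
Sat(EG (q ∨ (q ∨ r))) = {s6, s7}
s6 ∈ Sat(EG (q ∨ (q ∨ r))) = {s6, s7}, so the formula holds at s6.

Yes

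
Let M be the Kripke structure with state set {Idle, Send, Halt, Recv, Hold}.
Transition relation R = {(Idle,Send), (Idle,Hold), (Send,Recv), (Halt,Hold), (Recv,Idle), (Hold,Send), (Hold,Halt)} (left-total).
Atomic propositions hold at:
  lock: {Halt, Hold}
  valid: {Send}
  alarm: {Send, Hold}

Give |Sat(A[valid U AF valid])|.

1

AF valid: least fixpoint, start Z0 = {Send}, add states with every successor in Z. Already a fixed point.
Sat(AF valid) = {Send}
A[valid U AF valid]: least fixpoint, start Z0 = Sat(AF valid) = {Send}, add states in Sat(valid) with every successor in Z. Already a fixed point.
Sat(A[valid U AF valid]) = {Send}
|Sat(A[valid U AF valid])| = |{Send}| = 1.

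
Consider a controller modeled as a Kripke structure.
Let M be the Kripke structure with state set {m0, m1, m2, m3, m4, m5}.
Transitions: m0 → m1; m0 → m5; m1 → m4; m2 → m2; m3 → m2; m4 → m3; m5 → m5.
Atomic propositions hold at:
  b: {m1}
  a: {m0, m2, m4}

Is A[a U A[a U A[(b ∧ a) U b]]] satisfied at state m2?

Sat(b ∧ a) = ∅
A[(b ∧ a) U b]: least fixpoint, start Z0 = Sat(b) = {m1}, add states in Sat(b ∧ a) with every successor in Z. Already a fixed point.
Sat(A[(b ∧ a) U b]) = {m1}
A[a U A[(b ∧ a) U b]]: least fixpoint, start Z0 = Sat(A[(b ∧ a) U b]) = {m1}, add states in Sat(a) with every successor in Z. Already a fixed point.
Sat(A[a U A[(b ∧ a) U b]]) = {m1}
A[a U A[a U A[(b ∧ a) U b]]]: least fixpoint, start Z0 = Sat(A[a U A[(b ∧ a) U b]]) = {m1}, add states in Sat(a) with every successor in Z. Already a fixed point.
Sat(A[a U A[a U A[(b ∧ a) U b]]]) = {m1}
m2 ∉ Sat(A[a U A[a U A[(b ∧ a) U b]]]) = {m1}, so the formula does not hold at m2.

No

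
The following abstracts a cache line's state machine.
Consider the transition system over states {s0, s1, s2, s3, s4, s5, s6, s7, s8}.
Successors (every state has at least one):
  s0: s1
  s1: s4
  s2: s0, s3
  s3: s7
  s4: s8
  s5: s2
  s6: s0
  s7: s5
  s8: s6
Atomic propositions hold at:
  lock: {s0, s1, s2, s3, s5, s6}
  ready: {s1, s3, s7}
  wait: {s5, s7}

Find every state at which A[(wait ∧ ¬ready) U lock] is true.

Sat(¬ready) = {s0, s2, s4, s5, s6, s8}
Sat(wait ∧ ¬ready) = {s5}
A[(wait ∧ ¬ready) U lock]: least fixpoint, start Z0 = Sat(lock) = {s0, s1, s2, s3, s5, s6}, add states in Sat(wait ∧ ¬ready) with every successor in Z. Already a fixed point.
Sat(A[(wait ∧ ¬ready) U lock]) = {s0, s1, s2, s3, s5, s6}

{s0, s1, s2, s3, s5, s6}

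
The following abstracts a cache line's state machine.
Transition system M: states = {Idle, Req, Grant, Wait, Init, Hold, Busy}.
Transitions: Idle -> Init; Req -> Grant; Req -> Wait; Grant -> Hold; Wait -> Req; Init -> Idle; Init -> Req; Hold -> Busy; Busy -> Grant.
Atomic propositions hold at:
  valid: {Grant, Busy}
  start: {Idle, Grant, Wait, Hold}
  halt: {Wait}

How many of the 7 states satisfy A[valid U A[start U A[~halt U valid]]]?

3

Sat(~halt) = {Idle, Req, Grant, Init, Hold, Busy}
A[~halt U valid]: least fixpoint, start Z0 = Sat(valid) = {Grant, Busy}, add states in Sat(~halt) with every successor in Z. Z1 = {Grant, Hold, Busy}; fixed.
Sat(A[~halt U valid]) = {Grant, Hold, Busy}
A[start U A[~halt U valid]]: least fixpoint, start Z0 = Sat(A[~halt U valid]) = {Grant, Hold, Busy}, add states in Sat(start) with every successor in Z. Already a fixed point.
Sat(A[start U A[~halt U valid]]) = {Grant, Hold, Busy}
A[valid U A[start U A[~halt U valid]]]: least fixpoint, start Z0 = Sat(A[start U A[~halt U valid]]) = {Grant, Hold, Busy}, add states in Sat(valid) with every successor in Z. Already a fixed point.
Sat(A[valid U A[start U A[~halt U valid]]]) = {Grant, Hold, Busy}
|Sat(A[valid U A[start U A[~halt U valid]]])| = |{Grant, Hold, Busy}| = 3.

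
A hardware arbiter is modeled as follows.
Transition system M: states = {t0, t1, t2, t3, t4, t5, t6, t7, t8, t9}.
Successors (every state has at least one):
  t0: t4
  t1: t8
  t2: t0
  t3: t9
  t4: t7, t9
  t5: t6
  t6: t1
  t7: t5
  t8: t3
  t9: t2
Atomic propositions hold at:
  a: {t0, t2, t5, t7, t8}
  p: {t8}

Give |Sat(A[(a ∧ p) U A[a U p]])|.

1

Sat(a ∧ p) = {t8}
A[a U p]: least fixpoint, start Z0 = Sat(p) = {t8}, add states in Sat(a) with every successor in Z. Already a fixed point.
Sat(A[a U p]) = {t8}
A[(a ∧ p) U A[a U p]]: least fixpoint, start Z0 = Sat(A[a U p]) = {t8}, add states in Sat(a ∧ p) with every successor in Z. Already a fixed point.
Sat(A[(a ∧ p) U A[a U p]]) = {t8}
|Sat(A[(a ∧ p) U A[a U p]])| = |{t8}| = 1.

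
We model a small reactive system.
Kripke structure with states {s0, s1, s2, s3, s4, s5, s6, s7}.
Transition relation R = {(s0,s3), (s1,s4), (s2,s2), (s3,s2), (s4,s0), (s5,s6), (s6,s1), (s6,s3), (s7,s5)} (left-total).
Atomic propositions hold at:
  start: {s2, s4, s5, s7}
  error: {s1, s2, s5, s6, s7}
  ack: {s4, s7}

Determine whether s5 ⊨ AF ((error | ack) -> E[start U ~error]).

Sat(error | ack) = {s1, s2, s4, s5, s6, s7}
Sat(~error) = {s0, s3, s4}
E[start U ~error]: least fixpoint, start Z0 = Sat(~error) = {s0, s3, s4}, add states in Sat(start) with some successor in Z. Already a fixed point.
Sat(E[start U ~error]) = {s0, s3, s4}
Sat((error | ack) -> E[start U ~error]) = {s0, s3, s4}
AF ((error | ack) -> E[start U ~error]): least fixpoint, start Z0 = {s0, s3, s4}, add states with every successor in Z. Z1 = {s0, s1, s3, s4}; Z2 = {s0, s1, s3, s4, s6}; Z3 = {s0, s1, s3, s4, s5, s6}; Z4 = {s0, s1, s3, s4, s5, s6, s7}; fixed.
Sat(AF ((error | ack) -> E[start U ~error])) = {s0, s1, s3, s4, s5, s6, s7}
s5 ∈ Sat(AF ((error | ack) -> E[start U ~error])) = {s0, s1, s3, s4, s5, s6, s7}, so the formula holds at s5.

Yes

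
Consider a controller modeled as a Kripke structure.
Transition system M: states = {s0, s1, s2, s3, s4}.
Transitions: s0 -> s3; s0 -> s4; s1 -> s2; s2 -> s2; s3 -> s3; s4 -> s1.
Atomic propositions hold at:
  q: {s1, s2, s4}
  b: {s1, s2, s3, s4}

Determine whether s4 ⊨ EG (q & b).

Yes

Sat(q & b) = {s1, s2, s4}
EG (q & b): greatest fixpoint, start Z0 = {s1, s2, s4}, keep only states in Sat with some successor in Z. Already a fixed point.
Sat(EG (q & b)) = {s1, s2, s4}
s4 ∈ Sat(EG (q & b)) = {s1, s2, s4}, so the formula holds at s4.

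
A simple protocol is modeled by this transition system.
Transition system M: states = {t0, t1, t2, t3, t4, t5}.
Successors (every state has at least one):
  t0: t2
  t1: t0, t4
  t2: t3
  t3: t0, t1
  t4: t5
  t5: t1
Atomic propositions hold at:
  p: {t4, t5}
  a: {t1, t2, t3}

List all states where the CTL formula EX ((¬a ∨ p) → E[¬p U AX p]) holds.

Sat(¬a) = {t0, t4, t5}
Sat(¬a ∨ p) = {t0, t4, t5}
Sat(¬p) = {t0, t1, t2, t3}
Sat(AX p) = {s : every successor in {t4, t5}} = {t4}
E[¬p U AX p]: least fixpoint, start Z0 = Sat(AX p) = {t4}, add states in Sat(¬p) with some successor in Z. Z1 = {t1, t4}; Z2 = {t1, t3, t4}; Z3 = {t1, t2, t3, t4}; Z4 = {t0, t1, t2, t3, t4}; fixed.
Sat(E[¬p U AX p]) = {t0, t1, t2, t3, t4}
Sat((¬a ∨ p) → E[¬p U AX p]) = {t0, t1, t2, t3, t4}
Sat(EX ((¬a ∨ p) → E[¬p U AX p])) = {s : some successor in {t0, t1, t2, t3, t4}} = {t0, t1, t2, t3, t5}

{t0, t1, t2, t3, t5}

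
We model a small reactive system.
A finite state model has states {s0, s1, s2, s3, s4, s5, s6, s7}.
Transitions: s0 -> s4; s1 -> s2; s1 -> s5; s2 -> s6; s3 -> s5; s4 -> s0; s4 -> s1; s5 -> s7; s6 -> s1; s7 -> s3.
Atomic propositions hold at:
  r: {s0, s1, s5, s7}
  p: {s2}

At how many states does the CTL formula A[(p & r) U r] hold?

4

Sat(p & r) = ∅
A[(p & r) U r]: least fixpoint, start Z0 = Sat(r) = {s0, s1, s5, s7}, add states in Sat(p & r) with every successor in Z. Already a fixed point.
Sat(A[(p & r) U r]) = {s0, s1, s5, s7}
|Sat(A[(p & r) U r])| = |{s0, s1, s5, s7}| = 4.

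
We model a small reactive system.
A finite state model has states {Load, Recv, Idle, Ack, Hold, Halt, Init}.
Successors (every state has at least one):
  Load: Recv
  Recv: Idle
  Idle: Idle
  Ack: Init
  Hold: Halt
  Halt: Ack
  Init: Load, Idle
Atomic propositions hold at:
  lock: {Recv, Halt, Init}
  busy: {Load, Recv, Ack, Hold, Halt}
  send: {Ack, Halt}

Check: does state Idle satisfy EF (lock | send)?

No

Sat(lock | send) = {Recv, Ack, Halt, Init}
EF (lock | send): least fixpoint, start Z0 = {Recv, Ack, Halt, Init}, add states with some successor in Z. Z1 = {Load, Recv, Ack, Hold, Halt, Init}; fixed.
Sat(EF (lock | send)) = {Load, Recv, Ack, Hold, Halt, Init}
Idle ∉ Sat(EF (lock | send)) = {Load, Recv, Ack, Hold, Halt, Init}, so the formula does not hold at Idle.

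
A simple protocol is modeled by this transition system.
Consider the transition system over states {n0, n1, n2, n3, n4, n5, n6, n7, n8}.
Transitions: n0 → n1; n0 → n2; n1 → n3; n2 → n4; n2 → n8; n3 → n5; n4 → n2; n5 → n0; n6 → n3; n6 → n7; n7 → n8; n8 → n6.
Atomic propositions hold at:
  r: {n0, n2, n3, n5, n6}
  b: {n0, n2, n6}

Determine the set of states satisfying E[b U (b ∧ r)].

Sat(b ∧ r) = {n0, n2, n6}
E[b U (b ∧ r)]: least fixpoint, start Z0 = Sat((b ∧ r)) = {n0, n2, n6}, add states in Sat(b) with some successor in Z. Already a fixed point.
Sat(E[b U (b ∧ r)]) = {n0, n2, n6}

{n0, n2, n6}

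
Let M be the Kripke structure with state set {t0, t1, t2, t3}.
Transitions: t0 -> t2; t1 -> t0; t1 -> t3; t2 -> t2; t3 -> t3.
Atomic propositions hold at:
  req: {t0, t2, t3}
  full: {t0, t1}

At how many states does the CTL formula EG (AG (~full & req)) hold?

2

Sat(~full) = {t2, t3}
Sat(~full & req) = {t2, t3}
AG (~full & req): greatest fixpoint, start Z0 = {t2, t3}, keep only states in Sat with every successor in Z. Already a fixed point.
Sat(AG (~full & req)) = {t2, t3}
EG (AG (~full & req)): greatest fixpoint, start Z0 = {t2, t3}, keep only states in Sat with some successor in Z. Already a fixed point.
Sat(EG (AG (~full & req))) = {t2, t3}
|Sat(EG (AG (~full & req)))| = |{t2, t3}| = 2.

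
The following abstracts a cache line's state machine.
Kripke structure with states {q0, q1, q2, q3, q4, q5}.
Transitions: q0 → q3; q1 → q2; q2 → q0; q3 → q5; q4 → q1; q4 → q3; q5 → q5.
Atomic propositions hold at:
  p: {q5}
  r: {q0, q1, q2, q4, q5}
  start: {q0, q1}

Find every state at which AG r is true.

{q5}

AG r: greatest fixpoint, start Z0 = {q0, q1, q2, q4, q5}, keep only states in Sat with every successor in Z. Z1 = {q1, q2, q5}; Z2 = {q1, q5}; Z3 = {q5}; fixed.
Sat(AG r) = {q5}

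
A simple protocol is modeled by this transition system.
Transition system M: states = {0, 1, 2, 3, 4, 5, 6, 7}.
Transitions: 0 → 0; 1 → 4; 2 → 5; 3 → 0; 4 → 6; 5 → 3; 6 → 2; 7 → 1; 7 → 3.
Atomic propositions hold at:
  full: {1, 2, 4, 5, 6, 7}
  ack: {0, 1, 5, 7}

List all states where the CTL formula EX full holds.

{1, 2, 4, 6, 7}

Sat(EX full) = {s : some successor in {1, 2, 4, 5, 6, 7}} = {1, 2, 4, 6, 7}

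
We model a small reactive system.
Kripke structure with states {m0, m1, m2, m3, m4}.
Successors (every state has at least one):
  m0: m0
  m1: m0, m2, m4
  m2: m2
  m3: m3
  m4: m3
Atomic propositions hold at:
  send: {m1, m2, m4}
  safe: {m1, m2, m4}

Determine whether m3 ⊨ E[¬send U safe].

No

Sat(¬send) = {m0, m3}
E[¬send U safe]: least fixpoint, start Z0 = Sat(safe) = {m1, m2, m4}, add states in Sat(¬send) with some successor in Z. Already a fixed point.
Sat(E[¬send U safe]) = {m1, m2, m4}
m3 ∉ Sat(E[¬send U safe]) = {m1, m2, m4}, so the formula does not hold at m3.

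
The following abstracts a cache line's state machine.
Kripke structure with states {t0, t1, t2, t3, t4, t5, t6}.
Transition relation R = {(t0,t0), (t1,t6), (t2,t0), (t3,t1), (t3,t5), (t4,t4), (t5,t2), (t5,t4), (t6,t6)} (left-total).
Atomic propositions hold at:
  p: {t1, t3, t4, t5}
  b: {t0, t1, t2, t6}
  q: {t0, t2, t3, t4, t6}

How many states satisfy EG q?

EG q: greatest fixpoint, start Z0 = {t0, t2, t3, t4, t6}, keep only states in Sat with some successor in Z. Z1 = {t0, t2, t4, t6}; fixed.
Sat(EG q) = {t0, t2, t4, t6}
|Sat(EG q)| = |{t0, t2, t4, t6}| = 4.

4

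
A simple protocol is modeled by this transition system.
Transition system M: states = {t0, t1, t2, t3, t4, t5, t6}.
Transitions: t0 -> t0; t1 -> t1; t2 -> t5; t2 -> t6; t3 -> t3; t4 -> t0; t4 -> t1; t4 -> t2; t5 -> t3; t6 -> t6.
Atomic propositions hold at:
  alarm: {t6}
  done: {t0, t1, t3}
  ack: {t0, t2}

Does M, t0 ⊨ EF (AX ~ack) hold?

Sat(~ack) = {t1, t3, t4, t5, t6}
Sat(AX ~ack) = {s : every successor in {t1, t3, t4, t5, t6}} = {t1, t2, t3, t5, t6}
EF (AX ~ack): least fixpoint, start Z0 = {t1, t2, t3, t5, t6}, add states with some successor in Z. Z1 = {t1, t2, t3, t4, t5, t6}; fixed.
Sat(EF (AX ~ack)) = {t1, t2, t3, t4, t5, t6}
t0 ∉ Sat(EF (AX ~ack)) = {t1, t2, t3, t4, t5, t6}, so the formula does not hold at t0.

No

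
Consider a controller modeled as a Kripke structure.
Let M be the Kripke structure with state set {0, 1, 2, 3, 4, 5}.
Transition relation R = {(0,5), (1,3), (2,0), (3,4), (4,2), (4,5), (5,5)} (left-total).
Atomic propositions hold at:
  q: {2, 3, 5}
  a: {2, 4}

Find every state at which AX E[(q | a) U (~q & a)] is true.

Sat(q | a) = {2, 3, 4, 5}
Sat(~q) = {0, 1, 4}
Sat(~q & a) = {4}
E[(q | a) U (~q & a)]: least fixpoint, start Z0 = Sat((~q & a)) = {4}, add states in Sat(q | a) with some successor in Z. Z1 = {3, 4}; fixed.
Sat(E[(q | a) U (~q & a)]) = {3, 4}
Sat(AX E[(q | a) U (~q & a)]) = {s : every successor in {3, 4}} = {1, 3}

{1, 3}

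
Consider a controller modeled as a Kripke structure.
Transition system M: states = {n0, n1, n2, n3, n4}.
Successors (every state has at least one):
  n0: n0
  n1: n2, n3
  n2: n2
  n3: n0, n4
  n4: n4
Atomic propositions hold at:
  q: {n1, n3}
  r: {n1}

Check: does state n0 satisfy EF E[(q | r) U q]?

No

Sat(q | r) = {n1, n3}
E[(q | r) U q]: least fixpoint, start Z0 = Sat(q) = {n1, n3}, add states in Sat(q | r) with some successor in Z. Already a fixed point.
Sat(E[(q | r) U q]) = {n1, n3}
EF E[(q | r) U q]: least fixpoint, start Z0 = {n1, n3}, add states with some successor in Z. Already a fixed point.
Sat(EF E[(q | r) U q]) = {n1, n3}
n0 ∉ Sat(EF E[(q | r) U q]) = {n1, n3}, so the formula does not hold at n0.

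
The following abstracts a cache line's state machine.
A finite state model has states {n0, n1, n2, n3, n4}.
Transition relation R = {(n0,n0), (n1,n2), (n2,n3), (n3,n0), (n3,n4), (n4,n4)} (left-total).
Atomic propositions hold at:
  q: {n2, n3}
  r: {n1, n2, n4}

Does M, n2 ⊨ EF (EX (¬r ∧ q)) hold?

Yes

Sat(¬r) = {n0, n3}
Sat(¬r ∧ q) = {n3}
Sat(EX (¬r ∧ q)) = {s : some successor in {n3}} = {n2}
EF (EX (¬r ∧ q)): least fixpoint, start Z0 = {n2}, add states with some successor in Z. Z1 = {n1, n2}; fixed.
Sat(EF (EX (¬r ∧ q))) = {n1, n2}
n2 ∈ Sat(EF (EX (¬r ∧ q))) = {n1, n2}, so the formula holds at n2.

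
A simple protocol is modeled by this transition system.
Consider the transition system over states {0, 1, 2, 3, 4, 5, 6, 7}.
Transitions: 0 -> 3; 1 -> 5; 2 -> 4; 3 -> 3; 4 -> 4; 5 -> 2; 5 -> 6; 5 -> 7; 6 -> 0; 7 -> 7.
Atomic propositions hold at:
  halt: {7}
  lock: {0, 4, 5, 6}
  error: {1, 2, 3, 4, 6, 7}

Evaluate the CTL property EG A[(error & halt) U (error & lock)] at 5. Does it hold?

No

Sat(error & halt) = {7}
Sat(error & lock) = {4, 6}
A[(error & halt) U (error & lock)]: least fixpoint, start Z0 = Sat((error & lock)) = {4, 6}, add states in Sat(error & halt) with every successor in Z. Already a fixed point.
Sat(A[(error & halt) U (error & lock)]) = {4, 6}
EG A[(error & halt) U (error & lock)]: greatest fixpoint, start Z0 = {4, 6}, keep only states in Sat with some successor in Z. Z1 = {4}; fixed.
Sat(EG A[(error & halt) U (error & lock)]) = {4}
5 ∉ Sat(EG A[(error & halt) U (error & lock)]) = {4}, so the formula does not hold at 5.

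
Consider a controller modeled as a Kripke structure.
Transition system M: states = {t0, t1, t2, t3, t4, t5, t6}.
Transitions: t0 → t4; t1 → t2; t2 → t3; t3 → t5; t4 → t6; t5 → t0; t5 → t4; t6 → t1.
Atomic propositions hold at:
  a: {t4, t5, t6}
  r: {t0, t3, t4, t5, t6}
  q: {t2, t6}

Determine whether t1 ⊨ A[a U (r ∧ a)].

No

Sat(r ∧ a) = {t4, t5, t6}
A[a U (r ∧ a)]: least fixpoint, start Z0 = Sat((r ∧ a)) = {t4, t5, t6}, add states in Sat(a) with every successor in Z. Already a fixed point.
Sat(A[a U (r ∧ a)]) = {t4, t5, t6}
t1 ∉ Sat(A[a U (r ∧ a)]) = {t4, t5, t6}, so the formula does not hold at t1.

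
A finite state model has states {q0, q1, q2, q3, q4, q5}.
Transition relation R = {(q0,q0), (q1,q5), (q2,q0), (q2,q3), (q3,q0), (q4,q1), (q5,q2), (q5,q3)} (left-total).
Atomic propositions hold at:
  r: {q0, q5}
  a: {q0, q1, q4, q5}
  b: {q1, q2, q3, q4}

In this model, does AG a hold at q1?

AG a: greatest fixpoint, start Z0 = {q0, q1, q4, q5}, keep only states in Sat with every successor in Z. Z1 = {q0, q1, q4}; Z2 = {q0, q4}; Z3 = {q0}; fixed.
Sat(AG a) = {q0}
q1 ∉ Sat(AG a) = {q0}, so the formula does not hold at q1.

No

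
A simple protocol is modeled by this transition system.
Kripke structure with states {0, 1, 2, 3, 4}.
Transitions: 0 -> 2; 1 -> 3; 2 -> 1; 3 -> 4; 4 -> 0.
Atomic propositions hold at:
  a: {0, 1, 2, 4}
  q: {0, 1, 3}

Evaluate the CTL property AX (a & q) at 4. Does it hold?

Sat(a & q) = {0, 1}
Sat(AX (a & q)) = {s : every successor in {0, 1}} = {2, 4}
4 ∈ Sat(AX (a & q)) = {2, 4}, so the formula holds at 4.

Yes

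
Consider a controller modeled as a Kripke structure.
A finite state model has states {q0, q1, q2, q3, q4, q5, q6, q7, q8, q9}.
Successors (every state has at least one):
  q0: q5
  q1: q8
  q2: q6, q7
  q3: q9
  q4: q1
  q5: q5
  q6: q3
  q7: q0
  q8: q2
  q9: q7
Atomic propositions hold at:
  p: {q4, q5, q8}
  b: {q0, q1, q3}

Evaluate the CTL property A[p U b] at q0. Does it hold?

A[p U b]: least fixpoint, start Z0 = Sat(b) = {q0, q1, q3}, add states in Sat(p) with every successor in Z. Z1 = {q0, q1, q3, q4}; fixed.
Sat(A[p U b]) = {q0, q1, q3, q4}
q0 ∈ Sat(A[p U b]) = {q0, q1, q3, q4}, so the formula holds at q0.

Yes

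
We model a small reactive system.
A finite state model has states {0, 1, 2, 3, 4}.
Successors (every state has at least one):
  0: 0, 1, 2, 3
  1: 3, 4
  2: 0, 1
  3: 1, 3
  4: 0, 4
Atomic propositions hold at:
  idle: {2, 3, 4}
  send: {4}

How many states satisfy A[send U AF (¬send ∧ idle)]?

Sat(¬send) = {0, 1, 2, 3}
Sat(¬send ∧ idle) = {2, 3}
AF (¬send ∧ idle): least fixpoint, start Z0 = {2, 3}, add states with every successor in Z. Already a fixed point.
Sat(AF (¬send ∧ idle)) = {2, 3}
A[send U AF (¬send ∧ idle)]: least fixpoint, start Z0 = Sat(AF (¬send ∧ idle)) = {2, 3}, add states in Sat(send) with every successor in Z. Already a fixed point.
Sat(A[send U AF (¬send ∧ idle)]) = {2, 3}
|Sat(A[send U AF (¬send ∧ idle)])| = |{2, 3}| = 2.

2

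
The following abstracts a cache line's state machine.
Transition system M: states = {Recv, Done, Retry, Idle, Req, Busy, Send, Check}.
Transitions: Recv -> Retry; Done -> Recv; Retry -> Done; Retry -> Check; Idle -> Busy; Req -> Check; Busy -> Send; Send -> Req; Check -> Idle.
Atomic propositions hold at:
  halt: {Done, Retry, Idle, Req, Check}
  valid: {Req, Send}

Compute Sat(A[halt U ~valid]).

Sat(~valid) = {Recv, Done, Retry, Idle, Busy, Check}
A[halt U ~valid]: least fixpoint, start Z0 = Sat(~valid) = {Recv, Done, Retry, Idle, Busy, Check}, add states in Sat(halt) with every successor in Z. Z1 = {Recv, Done, Retry, Idle, Req, Busy, Check}; fixed.
Sat(A[halt U ~valid]) = {Recv, Done, Retry, Idle, Req, Busy, Check}

{Recv, Done, Retry, Idle, Req, Busy, Check}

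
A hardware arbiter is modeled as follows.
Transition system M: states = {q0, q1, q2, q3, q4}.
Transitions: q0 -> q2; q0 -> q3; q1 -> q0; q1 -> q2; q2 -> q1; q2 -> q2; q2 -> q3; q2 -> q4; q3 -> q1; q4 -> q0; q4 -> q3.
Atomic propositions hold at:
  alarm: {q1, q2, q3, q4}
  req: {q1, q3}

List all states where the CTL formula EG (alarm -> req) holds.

{q0, q1, q3}

Sat(alarm -> req) = {q0, q1, q3}
EG (alarm -> req): greatest fixpoint, start Z0 = {q0, q1, q3}, keep only states in Sat with some successor in Z. Already a fixed point.
Sat(EG (alarm -> req)) = {q0, q1, q3}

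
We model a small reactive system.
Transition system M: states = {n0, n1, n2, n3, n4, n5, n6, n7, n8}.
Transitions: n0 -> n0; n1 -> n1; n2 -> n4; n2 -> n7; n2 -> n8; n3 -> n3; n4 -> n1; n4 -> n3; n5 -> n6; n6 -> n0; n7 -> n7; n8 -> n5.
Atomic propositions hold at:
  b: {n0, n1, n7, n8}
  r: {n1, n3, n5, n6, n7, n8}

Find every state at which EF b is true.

EF b: least fixpoint, start Z0 = {n0, n1, n7, n8}, add states with some successor in Z. Z1 = {n0, n1, n2, n4, n6, n7, n8}; Z2 = {n0, n1, n2, n4, n5, n6, n7, n8}; fixed.
Sat(EF b) = {n0, n1, n2, n4, n5, n6, n7, n8}

{n0, n1, n2, n4, n5, n6, n7, n8}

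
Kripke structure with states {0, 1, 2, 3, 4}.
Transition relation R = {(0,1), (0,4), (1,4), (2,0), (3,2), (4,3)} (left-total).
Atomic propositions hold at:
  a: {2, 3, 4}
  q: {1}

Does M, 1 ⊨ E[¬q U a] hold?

Sat(¬q) = {0, 2, 3, 4}
E[¬q U a]: least fixpoint, start Z0 = Sat(a) = {2, 3, 4}, add states in Sat(¬q) with some successor in Z. Z1 = {0, 2, 3, 4}; fixed.
Sat(E[¬q U a]) = {0, 2, 3, 4}
1 ∉ Sat(E[¬q U a]) = {0, 2, 3, 4}, so the formula does not hold at 1.

No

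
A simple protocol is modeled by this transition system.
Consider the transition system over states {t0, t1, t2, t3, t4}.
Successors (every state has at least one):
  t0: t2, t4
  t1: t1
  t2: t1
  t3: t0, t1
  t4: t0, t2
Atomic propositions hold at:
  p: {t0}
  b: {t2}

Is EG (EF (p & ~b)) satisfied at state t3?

Sat(~b) = {t0, t1, t3, t4}
Sat(p & ~b) = {t0}
EF (p & ~b): least fixpoint, start Z0 = {t0}, add states with some successor in Z. Z1 = {t0, t3, t4}; fixed.
Sat(EF (p & ~b)) = {t0, t3, t4}
EG (EF (p & ~b)): greatest fixpoint, start Z0 = {t0, t3, t4}, keep only states in Sat with some successor in Z. Already a fixed point.
Sat(EG (EF (p & ~b))) = {t0, t3, t4}
t3 ∈ Sat(EG (EF (p & ~b))) = {t0, t3, t4}, so the formula holds at t3.

Yes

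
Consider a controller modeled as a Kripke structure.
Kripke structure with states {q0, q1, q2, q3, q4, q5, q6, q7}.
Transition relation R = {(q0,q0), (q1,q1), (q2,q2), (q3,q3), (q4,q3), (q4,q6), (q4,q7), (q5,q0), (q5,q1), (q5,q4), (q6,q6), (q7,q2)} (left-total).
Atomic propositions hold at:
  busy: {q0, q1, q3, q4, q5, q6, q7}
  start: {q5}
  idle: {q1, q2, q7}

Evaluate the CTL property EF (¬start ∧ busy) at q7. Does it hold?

Sat(¬start) = {q0, q1, q2, q3, q4, q6, q7}
Sat(¬start ∧ busy) = {q0, q1, q3, q4, q6, q7}
EF (¬start ∧ busy): least fixpoint, start Z0 = {q0, q1, q3, q4, q6, q7}, add states with some successor in Z. Z1 = {q0, q1, q3, q4, q5, q6, q7}; fixed.
Sat(EF (¬start ∧ busy)) = {q0, q1, q3, q4, q5, q6, q7}
q7 ∈ Sat(EF (¬start ∧ busy)) = {q0, q1, q3, q4, q5, q6, q7}, so the formula holds at q7.

Yes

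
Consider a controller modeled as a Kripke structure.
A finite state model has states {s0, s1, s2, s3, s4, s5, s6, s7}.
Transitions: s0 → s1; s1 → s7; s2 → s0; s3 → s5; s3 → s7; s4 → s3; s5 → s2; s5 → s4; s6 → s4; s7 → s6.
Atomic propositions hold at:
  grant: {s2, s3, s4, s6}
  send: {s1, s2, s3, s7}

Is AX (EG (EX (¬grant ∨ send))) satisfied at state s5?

No

Sat(¬grant) = {s0, s1, s5, s7}
Sat(¬grant ∨ send) = {s0, s1, s2, s3, s5, s7}
Sat(EX (¬grant ∨ send)) = {s : some successor in {s0, s1, s2, s3, s5, s7}} = {s0, s1, s2, s3, s4, s5}
EG (EX (¬grant ∨ send)): greatest fixpoint, start Z0 = {s0, s1, s2, s3, s4, s5}, keep only states in Sat with some successor in Z. Z1 = {s0, s2, s3, s4, s5}; Z2 = {s2, s3, s4, s5}; Z3 = {s3, s4, s5}; fixed.
Sat(EG (EX (¬grant ∨ send))) = {s3, s4, s5}
Sat(AX (EG (EX (¬grant ∨ send)))) = {s : every successor in {s3, s4, s5}} = {s4, s6}
s5 ∉ Sat(AX (EG (EX (¬grant ∨ send)))) = {s4, s6}, so the formula does not hold at s5.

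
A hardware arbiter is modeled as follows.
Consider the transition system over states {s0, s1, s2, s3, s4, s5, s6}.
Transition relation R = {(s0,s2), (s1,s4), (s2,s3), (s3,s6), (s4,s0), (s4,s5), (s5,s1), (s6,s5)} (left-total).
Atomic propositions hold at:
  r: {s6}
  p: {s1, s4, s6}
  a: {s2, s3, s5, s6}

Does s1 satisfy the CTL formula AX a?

Sat(AX a) = {s : every successor in {s2, s3, s5, s6}} = {s0, s2, s3, s6}
s1 ∉ Sat(AX a) = {s0, s2, s3, s6}, so the formula does not hold at s1.

No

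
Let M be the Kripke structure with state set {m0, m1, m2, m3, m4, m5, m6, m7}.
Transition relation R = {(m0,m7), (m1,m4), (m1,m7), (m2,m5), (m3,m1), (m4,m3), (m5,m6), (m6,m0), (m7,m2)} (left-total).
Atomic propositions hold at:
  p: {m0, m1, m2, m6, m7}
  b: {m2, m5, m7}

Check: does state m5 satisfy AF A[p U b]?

A[p U b]: least fixpoint, start Z0 = Sat(b) = {m2, m5, m7}, add states in Sat(p) with every successor in Z. Z1 = {m0, m2, m5, m7}; Z2 = {m0, m2, m5, m6, m7}; fixed.
Sat(A[p U b]) = {m0, m2, m5, m6, m7}
AF A[p U b]: least fixpoint, start Z0 = {m0, m2, m5, m6, m7}, add states with every successor in Z. Already a fixed point.
Sat(AF A[p U b]) = {m0, m2, m5, m6, m7}
m5 ∈ Sat(AF A[p U b]) = {m0, m2, m5, m6, m7}, so the formula holds at m5.

Yes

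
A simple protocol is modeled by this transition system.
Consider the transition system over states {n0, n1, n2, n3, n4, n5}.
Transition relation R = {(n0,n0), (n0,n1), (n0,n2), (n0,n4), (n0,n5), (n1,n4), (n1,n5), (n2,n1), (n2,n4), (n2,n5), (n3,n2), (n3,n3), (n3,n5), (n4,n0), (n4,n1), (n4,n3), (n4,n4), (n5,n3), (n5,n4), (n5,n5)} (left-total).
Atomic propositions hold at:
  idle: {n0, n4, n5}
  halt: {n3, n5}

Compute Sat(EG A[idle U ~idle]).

{n3}

Sat(~idle) = {n1, n2, n3}
A[idle U ~idle]: least fixpoint, start Z0 = Sat(~idle) = {n1, n2, n3}, add states in Sat(idle) with every successor in Z. Already a fixed point.
Sat(A[idle U ~idle]) = {n1, n2, n3}
EG A[idle U ~idle]: greatest fixpoint, start Z0 = {n1, n2, n3}, keep only states in Sat with some successor in Z. Z1 = {n2, n3}; Z2 = {n3}; fixed.
Sat(EG A[idle U ~idle]) = {n3}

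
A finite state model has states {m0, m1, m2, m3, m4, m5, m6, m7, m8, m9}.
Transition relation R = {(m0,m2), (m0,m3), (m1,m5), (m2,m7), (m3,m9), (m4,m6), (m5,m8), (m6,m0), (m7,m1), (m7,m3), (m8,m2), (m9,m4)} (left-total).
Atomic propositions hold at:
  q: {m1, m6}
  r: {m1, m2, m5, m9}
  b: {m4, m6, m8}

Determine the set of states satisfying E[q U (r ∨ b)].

{m1, m2, m4, m5, m6, m8, m9}

Sat(r ∨ b) = {m1, m2, m4, m5, m6, m8, m9}
E[q U (r ∨ b)]: least fixpoint, start Z0 = Sat((r ∨ b)) = {m1, m2, m4, m5, m6, m8, m9}, add states in Sat(q) with some successor in Z. Already a fixed point.
Sat(E[q U (r ∨ b)]) = {m1, m2, m4, m5, m6, m8, m9}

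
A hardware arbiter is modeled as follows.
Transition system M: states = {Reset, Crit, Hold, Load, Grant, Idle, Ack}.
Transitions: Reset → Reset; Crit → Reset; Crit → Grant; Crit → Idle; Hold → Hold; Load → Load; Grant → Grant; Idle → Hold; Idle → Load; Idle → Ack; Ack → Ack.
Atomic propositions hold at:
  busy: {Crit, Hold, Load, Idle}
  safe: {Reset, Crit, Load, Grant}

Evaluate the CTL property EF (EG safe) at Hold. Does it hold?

EG safe: greatest fixpoint, start Z0 = {Reset, Crit, Load, Grant}, keep only states in Sat with some successor in Z. Already a fixed point.
Sat(EG safe) = {Reset, Crit, Load, Grant}
EF (EG safe): least fixpoint, start Z0 = {Reset, Crit, Load, Grant}, add states with some successor in Z. Z1 = {Reset, Crit, Load, Grant, Idle}; fixed.
Sat(EF (EG safe)) = {Reset, Crit, Load, Grant, Idle}
Hold ∉ Sat(EF (EG safe)) = {Reset, Crit, Load, Grant, Idle}, so the formula does not hold at Hold.

No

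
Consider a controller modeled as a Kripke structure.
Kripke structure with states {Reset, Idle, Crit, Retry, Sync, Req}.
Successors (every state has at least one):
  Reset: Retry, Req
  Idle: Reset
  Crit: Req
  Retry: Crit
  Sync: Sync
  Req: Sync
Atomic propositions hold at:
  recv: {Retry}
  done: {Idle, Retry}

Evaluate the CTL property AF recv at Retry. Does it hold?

Yes

AF recv: least fixpoint, start Z0 = {Retry}, add states with every successor in Z. Already a fixed point.
Sat(AF recv) = {Retry}
Retry ∈ Sat(AF recv) = {Retry}, so the formula holds at Retry.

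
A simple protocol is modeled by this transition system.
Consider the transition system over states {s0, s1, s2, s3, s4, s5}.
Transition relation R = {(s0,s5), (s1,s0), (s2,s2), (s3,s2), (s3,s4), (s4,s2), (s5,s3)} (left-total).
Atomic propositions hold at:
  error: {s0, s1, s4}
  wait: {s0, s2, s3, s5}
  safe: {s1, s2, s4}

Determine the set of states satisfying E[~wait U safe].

{s1, s2, s4}

Sat(~wait) = {s1, s4}
E[~wait U safe]: least fixpoint, start Z0 = Sat(safe) = {s1, s2, s4}, add states in Sat(~wait) with some successor in Z. Already a fixed point.
Sat(E[~wait U safe]) = {s1, s2, s4}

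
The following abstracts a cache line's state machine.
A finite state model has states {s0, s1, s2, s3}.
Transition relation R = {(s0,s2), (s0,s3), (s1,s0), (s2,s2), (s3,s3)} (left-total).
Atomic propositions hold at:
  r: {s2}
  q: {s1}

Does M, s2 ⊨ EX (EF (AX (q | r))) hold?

Sat(q | r) = {s1, s2}
Sat(AX (q | r)) = {s : every successor in {s1, s2}} = {s2}
EF (AX (q | r)): least fixpoint, start Z0 = {s2}, add states with some successor in Z. Z1 = {s0, s2}; Z2 = {s0, s1, s2}; fixed.
Sat(EF (AX (q | r))) = {s0, s1, s2}
Sat(EX (EF (AX (q | r)))) = {s : some successor in {s0, s1, s2}} = {s0, s1, s2}
s2 ∈ Sat(EX (EF (AX (q | r)))) = {s0, s1, s2}, so the formula holds at s2.

Yes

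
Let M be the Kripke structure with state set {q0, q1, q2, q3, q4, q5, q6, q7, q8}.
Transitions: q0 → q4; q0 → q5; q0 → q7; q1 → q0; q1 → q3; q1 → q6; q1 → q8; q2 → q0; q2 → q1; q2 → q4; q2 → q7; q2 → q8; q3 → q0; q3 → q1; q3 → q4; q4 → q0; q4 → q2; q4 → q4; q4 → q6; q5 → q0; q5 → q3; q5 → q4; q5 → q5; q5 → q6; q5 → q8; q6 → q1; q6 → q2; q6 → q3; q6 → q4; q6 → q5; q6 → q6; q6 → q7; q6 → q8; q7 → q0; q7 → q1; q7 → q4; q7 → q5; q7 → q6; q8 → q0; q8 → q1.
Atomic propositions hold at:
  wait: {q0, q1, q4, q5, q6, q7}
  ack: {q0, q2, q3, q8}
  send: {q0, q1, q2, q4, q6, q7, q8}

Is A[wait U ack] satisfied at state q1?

A[wait U ack]: least fixpoint, start Z0 = Sat(ack) = {q0, q2, q3, q8}, add states in Sat(wait) with every successor in Z. Already a fixed point.
Sat(A[wait U ack]) = {q0, q2, q3, q8}
q1 ∉ Sat(A[wait U ack]) = {q0, q2, q3, q8}, so the formula does not hold at q1.

No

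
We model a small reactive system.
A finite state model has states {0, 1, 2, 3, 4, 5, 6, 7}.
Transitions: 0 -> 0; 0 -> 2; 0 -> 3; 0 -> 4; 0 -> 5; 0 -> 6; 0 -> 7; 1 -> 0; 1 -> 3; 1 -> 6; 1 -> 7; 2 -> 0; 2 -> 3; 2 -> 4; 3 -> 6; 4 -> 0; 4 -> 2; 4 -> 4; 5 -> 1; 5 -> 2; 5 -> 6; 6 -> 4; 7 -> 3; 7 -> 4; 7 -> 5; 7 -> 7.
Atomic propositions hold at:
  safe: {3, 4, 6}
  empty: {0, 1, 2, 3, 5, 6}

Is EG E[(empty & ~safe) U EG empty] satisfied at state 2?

Yes

Sat(~safe) = {0, 1, 2, 5, 7}
Sat(empty & ~safe) = {0, 1, 2, 5}
EG empty: greatest fixpoint, start Z0 = {0, 1, 2, 3, 5, 6}, keep only states in Sat with some successor in Z. Z1 = {0, 1, 2, 3, 5}; Z2 = {0, 1, 2, 5}; fixed.
Sat(EG empty) = {0, 1, 2, 5}
E[(empty & ~safe) U EG empty]: least fixpoint, start Z0 = Sat(EG empty) = {0, 1, 2, 5}, add states in Sat(empty & ~safe) with some successor in Z. Already a fixed point.
Sat(E[(empty & ~safe) U EG empty]) = {0, 1, 2, 5}
EG E[(empty & ~safe) U EG empty]: greatest fixpoint, start Z0 = {0, 1, 2, 5}, keep only states in Sat with some successor in Z. Already a fixed point.
Sat(EG E[(empty & ~safe) U EG empty]) = {0, 1, 2, 5}
2 ∈ Sat(EG E[(empty & ~safe) U EG empty]) = {0, 1, 2, 5}, so the formula holds at 2.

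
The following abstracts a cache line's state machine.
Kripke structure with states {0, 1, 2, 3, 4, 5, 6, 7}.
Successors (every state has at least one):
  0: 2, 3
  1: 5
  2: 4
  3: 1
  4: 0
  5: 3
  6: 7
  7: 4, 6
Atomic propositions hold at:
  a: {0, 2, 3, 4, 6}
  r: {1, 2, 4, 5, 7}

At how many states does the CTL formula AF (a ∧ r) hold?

2

Sat(a ∧ r) = {2, 4}
AF (a ∧ r): least fixpoint, start Z0 = {2, 4}, add states with every successor in Z. Already a fixed point.
Sat(AF (a ∧ r)) = {2, 4}
|Sat(AF (a ∧ r))| = |{2, 4}| = 2.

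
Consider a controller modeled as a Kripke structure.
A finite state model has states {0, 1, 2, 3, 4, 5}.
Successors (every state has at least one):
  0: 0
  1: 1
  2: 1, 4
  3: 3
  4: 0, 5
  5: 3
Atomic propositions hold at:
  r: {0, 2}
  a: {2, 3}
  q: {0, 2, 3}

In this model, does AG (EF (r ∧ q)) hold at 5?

Sat(r ∧ q) = {0, 2}
EF (r ∧ q): least fixpoint, start Z0 = {0, 2}, add states with some successor in Z. Z1 = {0, 2, 4}; fixed.
Sat(EF (r ∧ q)) = {0, 2, 4}
AG (EF (r ∧ q)): greatest fixpoint, start Z0 = {0, 2, 4}, keep only states in Sat with every successor in Z. Z1 = {0}; fixed.
Sat(AG (EF (r ∧ q))) = {0}
5 ∉ Sat(AG (EF (r ∧ q))) = {0}, so the formula does not hold at 5.

No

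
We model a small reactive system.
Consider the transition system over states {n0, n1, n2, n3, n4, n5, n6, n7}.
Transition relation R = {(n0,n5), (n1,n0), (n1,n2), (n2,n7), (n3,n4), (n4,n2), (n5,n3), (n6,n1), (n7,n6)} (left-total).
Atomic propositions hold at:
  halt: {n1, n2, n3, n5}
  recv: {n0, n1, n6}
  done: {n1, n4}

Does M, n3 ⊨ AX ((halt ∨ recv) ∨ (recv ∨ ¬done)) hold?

No

Sat(halt ∨ recv) = {n0, n1, n2, n3, n5, n6}
Sat(¬done) = {n0, n2, n3, n5, n6, n7}
Sat(recv ∨ ¬done) = {n0, n1, n2, n3, n5, n6, n7}
Sat((halt ∨ recv) ∨ (recv ∨ ¬done)) = {n0, n1, n2, n3, n5, n6, n7}
Sat(AX ((halt ∨ recv) ∨ (recv ∨ ¬done))) = {s : every successor in {n0, n1, n2, n3, n5, n6, n7}} = {n0, n1, n2, n4, n5, n6, n7}
n3 ∉ Sat(AX ((halt ∨ recv) ∨ (recv ∨ ¬done))) = {n0, n1, n2, n4, n5, n6, n7}, so the formula does not hold at n3.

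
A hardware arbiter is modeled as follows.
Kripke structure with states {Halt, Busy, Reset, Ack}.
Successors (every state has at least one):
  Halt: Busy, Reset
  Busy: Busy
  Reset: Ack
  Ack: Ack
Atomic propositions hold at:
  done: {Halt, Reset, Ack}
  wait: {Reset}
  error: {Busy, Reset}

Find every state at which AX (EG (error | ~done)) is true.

Sat(~done) = {Busy}
Sat(error | ~done) = {Busy, Reset}
EG (error | ~done): greatest fixpoint, start Z0 = {Busy, Reset}, keep only states in Sat with some successor in Z. Z1 = {Busy}; fixed.
Sat(EG (error | ~done)) = {Busy}
Sat(AX (EG (error | ~done))) = {s : every successor in {Busy}} = {Busy}

{Busy}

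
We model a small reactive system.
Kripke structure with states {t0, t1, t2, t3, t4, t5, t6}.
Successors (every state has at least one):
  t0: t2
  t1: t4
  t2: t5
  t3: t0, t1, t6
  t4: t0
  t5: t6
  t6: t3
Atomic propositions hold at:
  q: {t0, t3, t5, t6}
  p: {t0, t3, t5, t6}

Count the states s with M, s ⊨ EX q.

Sat(EX q) = {s : some successor in {t0, t3, t5, t6}} = {t2, t3, t4, t5, t6}
|Sat(EX q)| = |{t2, t3, t4, t5, t6}| = 5.

5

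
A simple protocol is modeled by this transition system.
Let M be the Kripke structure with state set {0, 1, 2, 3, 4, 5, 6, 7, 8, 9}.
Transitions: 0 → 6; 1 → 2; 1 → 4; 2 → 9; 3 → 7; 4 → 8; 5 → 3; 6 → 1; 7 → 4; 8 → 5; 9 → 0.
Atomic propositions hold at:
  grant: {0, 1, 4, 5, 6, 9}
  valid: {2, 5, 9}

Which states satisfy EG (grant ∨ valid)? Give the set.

Sat(grant ∨ valid) = {0, 1, 2, 4, 5, 6, 9}
EG (grant ∨ valid): greatest fixpoint, start Z0 = {0, 1, 2, 4, 5, 6, 9}, keep only states in Sat with some successor in Z. Z1 = {0, 1, 2, 6, 9}; fixed.
Sat(EG (grant ∨ valid)) = {0, 1, 2, 6, 9}

{0, 1, 2, 6, 9}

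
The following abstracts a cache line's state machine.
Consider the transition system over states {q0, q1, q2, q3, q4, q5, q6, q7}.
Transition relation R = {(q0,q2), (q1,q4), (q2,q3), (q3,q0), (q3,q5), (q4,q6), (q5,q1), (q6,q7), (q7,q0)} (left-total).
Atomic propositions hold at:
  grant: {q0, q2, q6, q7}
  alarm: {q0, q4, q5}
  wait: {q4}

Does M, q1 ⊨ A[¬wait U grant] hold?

Sat(¬wait) = {q0, q1, q2, q3, q5, q6, q7}
A[¬wait U grant]: least fixpoint, start Z0 = Sat(grant) = {q0, q2, q6, q7}, add states in Sat(¬wait) with every successor in Z. Already a fixed point.
Sat(A[¬wait U grant]) = {q0, q2, q6, q7}
q1 ∉ Sat(A[¬wait U grant]) = {q0, q2, q6, q7}, so the formula does not hold at q1.

No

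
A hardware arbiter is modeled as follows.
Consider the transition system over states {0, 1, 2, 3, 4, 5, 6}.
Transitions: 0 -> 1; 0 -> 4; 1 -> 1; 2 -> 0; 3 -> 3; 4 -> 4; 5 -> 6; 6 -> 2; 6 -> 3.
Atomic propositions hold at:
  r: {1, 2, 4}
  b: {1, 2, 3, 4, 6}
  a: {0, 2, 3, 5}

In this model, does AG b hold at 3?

AG b: greatest fixpoint, start Z0 = {1, 2, 3, 4, 6}, keep only states in Sat with every successor in Z. Z1 = {1, 3, 4, 6}; Z2 = {1, 3, 4}; fixed.
Sat(AG b) = {1, 3, 4}
3 ∈ Sat(AG b) = {1, 3, 4}, so the formula holds at 3.

Yes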